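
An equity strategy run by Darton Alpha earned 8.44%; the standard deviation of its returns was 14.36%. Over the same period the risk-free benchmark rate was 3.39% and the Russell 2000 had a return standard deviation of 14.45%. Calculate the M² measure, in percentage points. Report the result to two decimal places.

Sharpe = (Rp − Rf) / σp = (8.44% − 3.39%) / 14.36% = 0.3517
M² = Rf + Sharpe × σm = 3.39% + 0.3517 × 14.45% = 8.4721%

8.47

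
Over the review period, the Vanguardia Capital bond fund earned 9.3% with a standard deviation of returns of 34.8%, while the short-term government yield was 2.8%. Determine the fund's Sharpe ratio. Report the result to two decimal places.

Sharpe = (Rp − Rf) / σp = (9.3% − 2.8%) / 34.8% = 6.50% / 34.8% = 0.1868

0.19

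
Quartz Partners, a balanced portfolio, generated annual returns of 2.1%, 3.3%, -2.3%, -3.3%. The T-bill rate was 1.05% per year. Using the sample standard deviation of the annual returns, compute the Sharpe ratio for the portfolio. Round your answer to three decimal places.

-0.340

r̄ = (2.1 + 3.3 − 2.3 − 3.3) / 4 = -0.20 / 4 = -0.0500%
Σ(r − r̄)² = 31.4700; sample σ = √(31.4700/3) = 3.2388%
Sharpe = (r̄ − rf) / σ = (-0.0500 − 1.05) / 3.2388 = -1.1000 / 3.2388 = -0.3396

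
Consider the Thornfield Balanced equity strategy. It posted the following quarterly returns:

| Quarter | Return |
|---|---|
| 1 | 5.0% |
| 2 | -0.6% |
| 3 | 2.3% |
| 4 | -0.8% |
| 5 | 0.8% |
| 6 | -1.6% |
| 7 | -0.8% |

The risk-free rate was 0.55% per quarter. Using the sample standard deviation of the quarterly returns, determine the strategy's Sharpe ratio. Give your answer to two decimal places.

r̄ = (5 − 0.6 + 2.3 − 0.8 + 0.8 − 1.6 − 0.8) / 7 = 4.30 / 7 = 0.6143%
Sample std dev = √[32.4886 / 6] = 2.3270%
Sharpe = (r̄ − rf) / σ = (0.6143 − 0.55) / 2.3270 = 0.0643 / 2.3270 = 0.0276

0.03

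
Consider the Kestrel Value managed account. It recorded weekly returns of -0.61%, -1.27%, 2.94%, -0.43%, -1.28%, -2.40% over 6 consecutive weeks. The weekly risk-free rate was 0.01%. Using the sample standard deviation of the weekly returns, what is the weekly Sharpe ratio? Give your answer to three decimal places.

Mean return r̄ = -3.050 / 6 = -0.5083%
Σ(r − r̄)² = 16.6615; sample σ = √(16.6615/5) = 1.8255%
Sharpe = (r̄ − rf) / σ = (-0.5083 − 0.01) / 1.8255 = -0.5183 / 1.8255 = -0.2839

-0.284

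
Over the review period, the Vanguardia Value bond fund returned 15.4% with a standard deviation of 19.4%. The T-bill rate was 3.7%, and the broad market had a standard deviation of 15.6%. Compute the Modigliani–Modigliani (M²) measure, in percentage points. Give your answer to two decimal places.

13.11

Sharpe = (Rp − Rf) / σp = (15.4% − 3.7%) / 19.4% = 0.6031
M² = Rf + Sharpe × σm = 3.7% + 0.6031 × 15.6% = 13.1084%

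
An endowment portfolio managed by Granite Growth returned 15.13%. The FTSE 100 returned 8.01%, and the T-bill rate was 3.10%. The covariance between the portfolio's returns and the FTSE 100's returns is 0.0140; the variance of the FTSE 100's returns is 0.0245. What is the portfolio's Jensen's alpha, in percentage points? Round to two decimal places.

β = Cov / Var = 0.0140 / 0.0245 = 0.5714
E[R] = Rf + β(Rm − Rf) = 3.10% + 0.5714 × (8.01% − 3.10%) = 5.9056%
α = Rp − E[R] = 15.13% − 5.9056% = 9.2244

9.22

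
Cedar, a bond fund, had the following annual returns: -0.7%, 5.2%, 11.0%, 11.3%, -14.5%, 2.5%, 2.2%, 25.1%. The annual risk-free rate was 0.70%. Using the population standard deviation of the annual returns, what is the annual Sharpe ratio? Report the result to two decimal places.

0.43

r̄ = (-0.7 + 5.2 + 11 + 11.3 − 14.5 + 2.5 + 2.2 + 25.1) / 8 = 5.2625%
Population σ = √[Σ(r − r̄)² / 8] = √[906.0188 / 8] = √113.2524 = 10.6420%
Sharpe = (r̄ − rf) / σ = (5.2625 − 0.7) / 10.6420 = 4.5625 / 10.6420 = 0.4287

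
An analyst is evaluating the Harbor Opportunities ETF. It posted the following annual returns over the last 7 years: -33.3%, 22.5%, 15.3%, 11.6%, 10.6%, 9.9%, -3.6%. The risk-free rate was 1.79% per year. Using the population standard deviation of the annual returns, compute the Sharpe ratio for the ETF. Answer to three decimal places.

μ = (-33.3 + 22.5 + 15.3 + 11.6 + 10.6 + 9.9 − 3.6) / 7 = 33.00 / 7 = 4.7143%
Σ(r − μ)² = (-33.3 − 4.7143)² + (22.5 − 4.7143)² + (15.3 − 4.7143)² + … = 2051.5486
population σ = √(2051.5486 / 7) = √293.0784 = 17.1195%
Sharpe = (μ − rf) / σ = (4.7143 − 1.79) / 17.1195 = 2.9243 / 17.1195 = 0.1708

0.171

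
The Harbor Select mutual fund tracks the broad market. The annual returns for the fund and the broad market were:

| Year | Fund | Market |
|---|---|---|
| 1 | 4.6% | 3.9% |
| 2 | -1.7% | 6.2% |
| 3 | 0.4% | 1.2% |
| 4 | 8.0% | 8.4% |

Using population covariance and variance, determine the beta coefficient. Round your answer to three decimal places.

r̄p = 2.8250%,  r̄m = 4.9250%
Cov = Σ(rp − r̄p)(rm − r̄m) / 4 = 4.8569
Var(rm) = Σ(rm − r̄m)² / 4 = 7.1569
β = Cov / Var = 4.8569 / 7.1569 = 0.6786

0.679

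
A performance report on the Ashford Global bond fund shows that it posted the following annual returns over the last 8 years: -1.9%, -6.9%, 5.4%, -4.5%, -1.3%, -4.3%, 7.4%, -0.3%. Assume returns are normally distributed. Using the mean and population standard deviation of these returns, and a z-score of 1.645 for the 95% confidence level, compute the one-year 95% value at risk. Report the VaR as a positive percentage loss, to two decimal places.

8.40

r̄ = (-1.9 − 6.9 + 5.4 − 4.5 − 1.3 − 4.3 + 7.4 − 0.3) / 8 = -6.40 / 8 = -0.8000%
Σ(r − r̄)² = 170.5400; population σ = √(170.5400/8) = 4.6171%
VaR = −(r̄ − z·σ) = −(-0.8000 − 1.645 × 4.6171) = −(-8.3951) = 8.3951%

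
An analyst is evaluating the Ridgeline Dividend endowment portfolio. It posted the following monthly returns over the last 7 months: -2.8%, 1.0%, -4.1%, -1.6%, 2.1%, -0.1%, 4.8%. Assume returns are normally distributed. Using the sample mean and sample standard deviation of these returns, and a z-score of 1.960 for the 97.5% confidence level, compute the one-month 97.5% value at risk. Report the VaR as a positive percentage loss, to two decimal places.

μ = (-2.8 + 1 − 4.1 − 1.6 + 2.1 − 0.1 + 4.8) / 7 = -0.1000%
Sample σ = √[Σ(r − μ)² / 6] = √[55.6000 / 6] = √9.2667 = 3.0441%
VaR = −(μ − z·σ) = −(-0.1000 − 1.960 × 3.0441) = −(-6.0664) = 6.0664%

6.07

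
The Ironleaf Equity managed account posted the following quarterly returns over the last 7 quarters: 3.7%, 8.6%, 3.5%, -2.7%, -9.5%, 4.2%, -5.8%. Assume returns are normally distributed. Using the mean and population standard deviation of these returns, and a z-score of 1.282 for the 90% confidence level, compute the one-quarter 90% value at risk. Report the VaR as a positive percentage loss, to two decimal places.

r̄ = (3.7 + 8.6 + 3.5 − 2.7 − 9.5 + 4.2 − 5.8) / 7 = 2.00 / 7 = 0.2857%
Σ(r − r̄)² = (3.7 − 0.2857)² + (8.6 − 0.2857)² + (3.5 − 0.2857)² + … = 248.1486
population σ = √(248.1486 / 7) = √35.4498 = 5.9540%
VaR = −(r̄ − z·σ) = −(0.2857 − 1.282 × 5.9540) = −(-7.3473) = 7.3473%

7.35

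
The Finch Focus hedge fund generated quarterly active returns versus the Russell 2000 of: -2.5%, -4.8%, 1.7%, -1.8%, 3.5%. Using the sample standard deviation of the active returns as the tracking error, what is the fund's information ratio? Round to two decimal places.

Mean return μ = -3.90 / 5 = -0.7800%
Sample σ = √[Σ(r − μ)² / 4] = √[44.6280 / 4] = √11.1570 = 3.3402%
IR = μ / tracking error = -0.7800 / 3.3402 = -0.2335

-0.23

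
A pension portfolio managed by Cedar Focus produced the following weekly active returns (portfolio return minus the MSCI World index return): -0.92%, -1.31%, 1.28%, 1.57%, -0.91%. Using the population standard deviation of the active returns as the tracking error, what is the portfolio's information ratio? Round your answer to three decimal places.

-0.047

μ = (-0.92 − 1.31 + 1.28 + 1.57 − 0.91) / 5 = -0.290 / 5 = -0.0580%
Σ(r − μ)² = (-0.92 − (-0.0580))² + (-1.31 − (-0.0580))² + … = 7.4771
σ = √[7.4771 / 5] = 1.2229%
IR = μ / tracking error = -0.0580 / 1.2229 = -0.0474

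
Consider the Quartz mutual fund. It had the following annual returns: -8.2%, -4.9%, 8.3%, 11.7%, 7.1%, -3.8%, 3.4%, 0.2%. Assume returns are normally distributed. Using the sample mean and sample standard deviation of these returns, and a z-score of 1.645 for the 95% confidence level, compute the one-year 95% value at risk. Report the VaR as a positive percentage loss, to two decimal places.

9.90

Mean return r̄ = 13.80 / 8 = 1.7250%
Σ(r − r̄)² = 349.6750; sample σ = √(349.6750/7) = 7.0678%
VaR = −(r̄ − z·σ) = −(1.7250 − 1.645 × 7.0678) = −(-9.9015) = 9.9015%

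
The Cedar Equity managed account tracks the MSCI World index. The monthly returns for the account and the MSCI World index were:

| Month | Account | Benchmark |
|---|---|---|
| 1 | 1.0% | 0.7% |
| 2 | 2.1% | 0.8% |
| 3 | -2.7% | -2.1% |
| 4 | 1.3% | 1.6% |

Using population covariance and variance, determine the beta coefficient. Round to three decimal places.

1.236

r̄p = 0.4250%,  r̄m = 0.2500%
Cov = Σ(rp − r̄p)(rm − r̄m) / 4 = 2.4263
Var(rm) = Σ(rm − r̄m)² / 4 = 1.9625
β = Cov / Var = 2.4263 / 1.9625 = 1.2363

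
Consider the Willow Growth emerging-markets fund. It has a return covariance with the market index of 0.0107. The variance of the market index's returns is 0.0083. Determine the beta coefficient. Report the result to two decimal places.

1.29

β = Cov(Rp, Rm) / Var(Rm) = 0.0107 / 0.0083 = 1.2892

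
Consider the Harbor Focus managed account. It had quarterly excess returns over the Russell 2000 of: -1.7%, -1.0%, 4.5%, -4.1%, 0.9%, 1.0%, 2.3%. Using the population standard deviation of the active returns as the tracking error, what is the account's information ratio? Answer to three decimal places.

0.104

μ = (-1.7 − 1 + 4.5 − 4.1 + 0.9 + 1 + 2.3) / 7 = 0.2714%
Population σ = √[Σ(r − μ)² / 7] = √[47.5343 / 7] = √6.7906 = 2.6059%
IR = μ / tracking error = 0.2714 / 2.6059 = 0.1041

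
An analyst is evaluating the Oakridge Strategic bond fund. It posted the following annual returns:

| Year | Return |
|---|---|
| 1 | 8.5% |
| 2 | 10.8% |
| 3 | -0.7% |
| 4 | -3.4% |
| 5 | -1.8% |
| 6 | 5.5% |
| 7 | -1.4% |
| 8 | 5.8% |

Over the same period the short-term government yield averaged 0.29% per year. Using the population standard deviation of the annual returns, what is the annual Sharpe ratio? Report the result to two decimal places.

0.52

μ = (8.5 + 10.8 − 0.7 − 3.4 − 1.8 + 5.5 − 1.4 + 5.8) / 8 = 23.30 / 8 = 2.9125%
Σ(r − μ)² = (8.5 − 2.9125)² + (10.8 − 2.9125)² + (-0.7 − 2.9125)² + … = 202.1688
σ = √[202.1688 / 8] = 5.0270%
Sharpe = (μ − rf) / σ = (2.9125 − 0.29) / 5.0270 = 2.6225 / 5.0270 = 0.5217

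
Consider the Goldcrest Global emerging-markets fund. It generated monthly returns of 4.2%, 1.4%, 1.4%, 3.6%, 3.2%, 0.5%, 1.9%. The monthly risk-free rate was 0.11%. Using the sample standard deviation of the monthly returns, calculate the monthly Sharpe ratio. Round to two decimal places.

1.62

r̄ = (4.2 + 1.4 + 1.4 + 3.6 + 3.2 + 0.5 + 1.9) / 7 = 2.3143%
Sample σ = √[Σ(r − r̄)² / 6] = √[11.1286 / 6] = √1.8548 = 1.3619%
Sharpe = (r̄ − rf) / σ = (2.3143 − 0.11) / 1.3619 = 2.2043 / 1.3619 = 1.6185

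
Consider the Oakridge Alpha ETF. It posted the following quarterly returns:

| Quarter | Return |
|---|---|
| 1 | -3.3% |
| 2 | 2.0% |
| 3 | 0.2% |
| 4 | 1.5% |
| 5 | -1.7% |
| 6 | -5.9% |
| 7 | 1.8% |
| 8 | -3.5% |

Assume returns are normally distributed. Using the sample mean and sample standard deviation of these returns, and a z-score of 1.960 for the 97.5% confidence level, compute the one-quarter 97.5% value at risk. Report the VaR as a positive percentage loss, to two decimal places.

r̄ = (-3.3 + 2 + 0.2 + 1.5 − 1.7 − 5.9 + 1.8 − 3.5) / 8 = -1.1125%
Sample std dev = √[60.4688 / 7] = 2.9391%
VaR = −(r̄ − z·σ) = −(-1.1125 − 1.960 × 2.9391) = −(-6.8731) = 6.8731%

6.87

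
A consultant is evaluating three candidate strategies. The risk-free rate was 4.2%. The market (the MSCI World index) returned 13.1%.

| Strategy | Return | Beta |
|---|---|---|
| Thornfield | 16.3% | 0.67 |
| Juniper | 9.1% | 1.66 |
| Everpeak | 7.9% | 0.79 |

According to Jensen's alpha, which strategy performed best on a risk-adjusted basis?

Thornfield: α = 16.3% − [4.2% + 0.67 × (13.1% − 4.2%)] = 6.137
Juniper: α = 9.1% − [4.2% + 1.66 × (13.1% − 4.2%)] = -9.874
Everpeak: α = 7.9% − [4.2% + 0.79 × (13.1% − 4.2%)] = -3.331
Highest: Thornfield (6.137).

Thornfield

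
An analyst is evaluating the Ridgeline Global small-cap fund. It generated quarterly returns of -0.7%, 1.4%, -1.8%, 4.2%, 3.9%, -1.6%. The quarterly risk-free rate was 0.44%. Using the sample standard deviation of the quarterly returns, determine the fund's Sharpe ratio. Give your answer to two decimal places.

r̄ = (-0.7 + 1.4 − 1.8 + 4.2 + 3.9 − 1.6) / 6 = 0.9000%
Sample σ = √[Σ(r − r̄)² / 5] = √[36.2400 / 5] = √7.2480 = 2.6922%
Sharpe = (r̄ − rf) / σ = (0.9000 − 0.44) / 2.6922 = 0.4600 / 2.6922 = 0.1709

0.17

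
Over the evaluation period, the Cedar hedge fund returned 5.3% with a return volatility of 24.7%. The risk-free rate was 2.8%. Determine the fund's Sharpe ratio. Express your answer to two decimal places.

Sharpe = (Rp − Rf) / σp = (5.3% − 2.8%) / 24.7% = 2.50% / 24.7% = 0.1012

0.10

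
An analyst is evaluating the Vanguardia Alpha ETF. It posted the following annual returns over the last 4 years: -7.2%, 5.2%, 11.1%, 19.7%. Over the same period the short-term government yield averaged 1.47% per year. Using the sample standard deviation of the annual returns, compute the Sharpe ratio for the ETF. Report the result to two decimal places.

0.51

r̄ = (-7.2 + 5.2 + 11.1 + 19.7) / 4 = 7.2000%
Σ(r − r̄)² = (-7.2 − 7.2000)² + (5.2 − 7.2000)² + … = 382.8200
σ = √[382.8200 / 3] = 11.2963%
Sharpe = (r̄ − rf) / σ = (7.2000 − 1.47) / 11.2963 = 5.7300 / 11.2963 = 0.5072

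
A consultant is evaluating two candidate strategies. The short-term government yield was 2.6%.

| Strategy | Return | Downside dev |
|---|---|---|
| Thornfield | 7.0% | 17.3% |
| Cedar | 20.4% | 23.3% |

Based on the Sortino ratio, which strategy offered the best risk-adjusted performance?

Cedar

Thornfield: Sortino ratio = (7.0% − 2.6%) / 17.3% = 0.254
Cedar: Sortino ratio = (20.4% − 2.6%) / 23.3% = 0.764
Highest: Cedar (0.764).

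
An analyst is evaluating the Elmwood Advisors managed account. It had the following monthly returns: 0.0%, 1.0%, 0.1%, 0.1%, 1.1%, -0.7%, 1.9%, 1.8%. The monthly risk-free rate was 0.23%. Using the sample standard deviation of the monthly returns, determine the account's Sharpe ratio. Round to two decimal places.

Mean return r̄ = 5.30 / 8 = 0.6625%
Sample σ = √[Σ(r − r̄)² / 7] = √[6.0588 / 7] = √0.8655 = 0.9303%
Sharpe = (r̄ − rf) / σ = (0.6625 − 0.23) / 0.9303 = 0.4325 / 0.9303 = 0.4649

0.46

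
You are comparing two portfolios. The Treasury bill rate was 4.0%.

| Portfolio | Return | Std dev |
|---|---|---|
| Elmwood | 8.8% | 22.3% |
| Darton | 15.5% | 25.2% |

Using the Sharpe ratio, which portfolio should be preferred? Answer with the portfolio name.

Elmwood: Sharpe ratio = (8.8% − 4.0%) / 22.3% = 0.215
Darton: Sharpe ratio = (15.5% − 4.0%) / 25.2% = 0.456
Highest: Darton (0.456).

Darton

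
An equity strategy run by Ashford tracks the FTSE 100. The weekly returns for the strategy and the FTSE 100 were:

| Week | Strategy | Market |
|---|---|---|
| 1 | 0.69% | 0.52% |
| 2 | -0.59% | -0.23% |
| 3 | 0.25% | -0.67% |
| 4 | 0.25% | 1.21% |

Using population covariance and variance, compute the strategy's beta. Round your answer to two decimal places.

0.24

r̄p = 0.1500%,  r̄m = 0.2075%
Cov = Σ(rp − r̄p)(rm − r̄m) / 4 = 0.1263
Var(rm) = Σ(rm − r̄m)² / 4 = 0.5160
β = Cov / Var = 0.1263 / 0.5160 = 0.2448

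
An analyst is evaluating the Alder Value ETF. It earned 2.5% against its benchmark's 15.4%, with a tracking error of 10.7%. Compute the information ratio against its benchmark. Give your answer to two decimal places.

IR = (Rp − Rb) / TE = (2.5% − 15.4%) / 10.7% = -12.90% / 10.7% = -1.2056

-1.21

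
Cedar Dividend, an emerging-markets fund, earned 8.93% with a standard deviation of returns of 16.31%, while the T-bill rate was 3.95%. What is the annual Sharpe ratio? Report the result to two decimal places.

Sharpe = (Rp − Rf) / σp = (8.93% − 3.95%) / 16.31% = 4.98% / 16.31% = 0.3053

0.31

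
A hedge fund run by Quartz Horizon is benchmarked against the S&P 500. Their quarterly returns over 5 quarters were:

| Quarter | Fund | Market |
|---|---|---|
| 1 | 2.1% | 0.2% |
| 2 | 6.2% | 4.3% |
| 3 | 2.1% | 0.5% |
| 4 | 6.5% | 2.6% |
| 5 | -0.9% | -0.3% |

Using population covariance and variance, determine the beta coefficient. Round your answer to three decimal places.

1.465

r̄p = 3.2000%,  r̄m = 1.4600%
Cov = Σ(rp − r̄p)(rm − r̄m) / 5 = 4.3880
Var(rm) = Σ(rm − r̄m)² / 5 = 2.9944
β = Cov / Var = 4.3880 / 2.9944 = 1.4654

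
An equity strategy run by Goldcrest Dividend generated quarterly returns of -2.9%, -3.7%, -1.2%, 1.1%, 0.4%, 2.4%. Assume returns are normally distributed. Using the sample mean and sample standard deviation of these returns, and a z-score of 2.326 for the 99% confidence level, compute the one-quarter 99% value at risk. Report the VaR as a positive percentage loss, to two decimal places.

6.17

μ = (-2.9 − 3.7 − 1.2 + 1.1 + 0.4 + 2.4) / 6 = -0.6500%
Σ(r − μ)² = 28.1350; sample σ = √(28.1350/5) = 2.3721%
VaR = −(μ − z·σ) = −(-0.6500 − 2.326 × 2.3721) = −(-6.1675) = 6.1675%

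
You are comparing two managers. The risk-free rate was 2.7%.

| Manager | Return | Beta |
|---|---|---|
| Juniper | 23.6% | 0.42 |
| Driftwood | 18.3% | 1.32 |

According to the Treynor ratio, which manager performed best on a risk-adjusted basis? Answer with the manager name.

Juniper: Treynor = (23.6% − 2.7%) / 0.42 = 49.762
Driftwood: Treynor = (18.3% − 2.7%) / 1.32 = 11.818
Highest: Juniper (49.762).

Juniper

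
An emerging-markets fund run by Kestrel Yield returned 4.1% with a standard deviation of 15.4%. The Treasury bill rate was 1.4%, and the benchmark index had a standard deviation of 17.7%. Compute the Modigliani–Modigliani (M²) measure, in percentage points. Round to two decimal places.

Sharpe = (Rp − Rf) / σp = (4.1% − 1.4%) / 15.4% = 0.1753
M² = Rf + Sharpe × σm = 1.4% + 0.1753 × 17.7% = 4.5028%

4.50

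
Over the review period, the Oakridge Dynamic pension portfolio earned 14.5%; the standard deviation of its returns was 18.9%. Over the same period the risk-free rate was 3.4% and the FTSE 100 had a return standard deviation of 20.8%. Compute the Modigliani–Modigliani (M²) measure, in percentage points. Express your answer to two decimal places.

15.62

Sharpe = (Rp − Rf) / σp = (14.5% − 3.4%) / 18.9% = 0.5873
M² = Rf + Sharpe × σm = 3.4% + 0.5873 × 20.8% = 15.6158%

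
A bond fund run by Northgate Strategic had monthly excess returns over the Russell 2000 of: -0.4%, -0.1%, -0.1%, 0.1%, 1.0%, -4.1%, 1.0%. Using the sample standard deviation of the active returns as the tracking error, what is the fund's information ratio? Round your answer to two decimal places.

μ = (-0.4 − 0.1 − 0.1 + 0.1 + 1 − 4.1 + 1) / 7 = -0.3714%
Σ(r − μ)² = (-0.4 − (-0.3714))² + (-0.1 − (-0.3714))² + (-0.1 − (-0.3714))² + … = 18.0343
sample σ = √(18.0343 / 6) = √3.0057 = 1.7337%
IR = μ / tracking error = -0.3714 / 1.7337 = -0.2142

-0.21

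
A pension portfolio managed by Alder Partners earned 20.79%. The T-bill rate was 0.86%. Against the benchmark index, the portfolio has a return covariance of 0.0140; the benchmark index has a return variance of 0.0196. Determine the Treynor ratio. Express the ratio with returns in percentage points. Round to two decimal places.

27.90

β = Cov / Var = 0.0140 / 0.0196 = 0.7143
Treynor = (Rp − Rf) / β = (20.79% − 0.86%) / 0.7143 = 19.93 / 0.7143 = 27.9014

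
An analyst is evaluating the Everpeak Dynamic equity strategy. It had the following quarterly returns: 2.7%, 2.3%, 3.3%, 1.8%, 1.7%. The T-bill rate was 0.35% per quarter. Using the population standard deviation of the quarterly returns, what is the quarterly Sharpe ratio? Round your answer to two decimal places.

3.40

Mean return r̄ = 11.80 / 5 = 2.3600%
Σ(r − r̄)² = 1.7520; population σ = √(1.7520/5) = 0.5919%
Sharpe = (r̄ − rf) / σ = (2.3600 − 0.35) / 0.5919 = 2.0100 / 0.5919 = 3.3958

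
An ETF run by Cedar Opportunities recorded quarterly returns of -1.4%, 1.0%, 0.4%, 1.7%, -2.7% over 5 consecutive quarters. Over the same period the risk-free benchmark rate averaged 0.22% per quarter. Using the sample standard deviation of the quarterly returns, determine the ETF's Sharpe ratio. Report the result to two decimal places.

-0.23

Mean return μ = -1.00 / 5 = -0.2000%
Σ(r − μ)² = (-1.4 − (-0.2000))² + (1 − (-0.2000))² + … = 13.1000
sample σ = √(13.1000 / 4) = √3.2750 = 1.8097%
Sharpe = (μ − rf) / σ = (-0.2000 − 0.22) / 1.8097 = -0.4200 / 1.8097 = -0.2321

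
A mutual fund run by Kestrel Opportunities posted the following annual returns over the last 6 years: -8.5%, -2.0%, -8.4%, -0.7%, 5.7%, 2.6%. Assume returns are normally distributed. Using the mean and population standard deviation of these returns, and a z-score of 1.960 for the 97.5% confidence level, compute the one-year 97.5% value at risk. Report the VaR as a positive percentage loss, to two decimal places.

Mean return r̄ = -11.30 / 6 = -1.8833%
Σ(r − r̄)² = (-8.5 − (-1.8833))² + (-2 − (-1.8833))² + (-8.4 − (-1.8833))² + … = 165.2683
σ = √[165.2683 / 6] = 5.2483%
VaR = −(r̄ − z·σ) = −(-1.8833 − 1.960 × 5.2483) = −(-12.1700) = 12.1700%

12.17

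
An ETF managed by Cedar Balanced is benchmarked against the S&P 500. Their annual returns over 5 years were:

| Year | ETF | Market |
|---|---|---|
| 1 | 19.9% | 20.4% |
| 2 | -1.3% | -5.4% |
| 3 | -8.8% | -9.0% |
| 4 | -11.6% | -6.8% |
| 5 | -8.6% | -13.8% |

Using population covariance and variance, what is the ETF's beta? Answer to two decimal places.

r̄p = -2.0800%,  r̄m = -2.9200%
Cov = Σ(rp − r̄p)(rm − r̄m) / 5 = 131.8744
Var(rm) = Σ(rm − r̄m)² / 5 = 144.0736
β = Cov / Var = 131.8744 / 144.0736 = 0.9153

0.92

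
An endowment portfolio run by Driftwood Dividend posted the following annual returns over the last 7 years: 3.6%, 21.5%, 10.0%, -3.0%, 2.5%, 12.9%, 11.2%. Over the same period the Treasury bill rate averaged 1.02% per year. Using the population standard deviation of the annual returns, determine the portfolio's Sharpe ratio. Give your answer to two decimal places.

0.99

Mean return r̄ = 58.70 / 7 = 8.3857%
Σ(r − r̄)² = 390.0686; population σ = √(390.0686/7) = 7.4649%
Sharpe = (r̄ − rf) / σ = (8.3857 − 1.02) / 7.4649 = 7.3657 / 7.4649 = 0.9867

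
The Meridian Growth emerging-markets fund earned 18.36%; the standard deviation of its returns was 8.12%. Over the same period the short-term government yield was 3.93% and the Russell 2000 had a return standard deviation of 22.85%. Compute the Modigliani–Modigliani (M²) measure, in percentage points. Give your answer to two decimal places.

44.54

Sharpe = (Rp − Rf) / σp = (18.36% − 3.93%) / 8.12% = 1.7771
M² = Rf + Sharpe × σm = 3.93% + 1.7771 × 22.85% = 44.5367%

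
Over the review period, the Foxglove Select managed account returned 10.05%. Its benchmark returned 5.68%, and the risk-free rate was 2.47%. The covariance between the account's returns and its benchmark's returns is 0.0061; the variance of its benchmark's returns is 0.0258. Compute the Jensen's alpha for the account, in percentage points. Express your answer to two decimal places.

β = Cov / Var = 0.0061 / 0.0258 = 0.2364
E[R] = Rf + β(Rm − Rf) = 2.47% + 0.2364 × (5.68% − 2.47%) = 3.2288%
α = Rp − E[R] = 10.05% − 3.2288% = 6.8212

6.82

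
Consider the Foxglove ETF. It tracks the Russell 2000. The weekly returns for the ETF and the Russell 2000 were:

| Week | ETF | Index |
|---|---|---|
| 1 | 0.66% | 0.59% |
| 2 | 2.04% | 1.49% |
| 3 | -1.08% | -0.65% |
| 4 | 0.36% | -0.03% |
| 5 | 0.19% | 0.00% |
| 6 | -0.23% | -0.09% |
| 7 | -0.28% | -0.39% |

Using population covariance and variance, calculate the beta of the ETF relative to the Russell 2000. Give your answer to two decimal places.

r̄p = 0.2371%,  r̄m = 0.1314%
Cov = Σ(rp − r̄p)(rm − r̄m) / 7 = 0.5760
Var(rm) = Σ(rm − r̄m)² / 7 = 0.4330
β = Cov / Var = 0.5760 / 0.4330 = 1.3303

1.33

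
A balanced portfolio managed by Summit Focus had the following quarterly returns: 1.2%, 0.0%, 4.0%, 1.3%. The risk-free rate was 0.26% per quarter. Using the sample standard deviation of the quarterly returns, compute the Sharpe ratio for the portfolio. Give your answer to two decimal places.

μ = (1.2 + 0 + 4 + 1.3) / 4 = 1.6250%
Σ(r − μ)² = 8.5675; sample σ = √(8.5675/3) = 1.6899%
Sharpe = (μ − rf) / σ = (1.6250 − 0.26) / 1.6899 = 1.3650 / 1.6899 = 0.8077

0.81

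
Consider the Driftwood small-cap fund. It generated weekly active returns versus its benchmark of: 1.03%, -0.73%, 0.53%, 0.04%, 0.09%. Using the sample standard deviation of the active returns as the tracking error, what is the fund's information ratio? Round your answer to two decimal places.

0.29

r̄ = (1.03 − 0.73 + 0.53 + 0.04 + 0.09) / 5 = 0.960 / 5 = 0.1920%
Sample σ = √[Σ(r − r̄)² / 4] = √[1.7001 / 4] = √0.4250 = 0.6519%
IR = r̄ / tracking error = 0.1920 / 0.6519 = 0.2945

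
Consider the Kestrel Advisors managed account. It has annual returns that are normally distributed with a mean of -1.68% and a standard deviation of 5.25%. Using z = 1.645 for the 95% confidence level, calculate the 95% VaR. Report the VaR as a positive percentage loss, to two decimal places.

VaR (as % loss) = −(μ − z·σ) = −(-1.68% − 1.645 × 5.25%) = −(-10.31625%) = 10.31625%

10.32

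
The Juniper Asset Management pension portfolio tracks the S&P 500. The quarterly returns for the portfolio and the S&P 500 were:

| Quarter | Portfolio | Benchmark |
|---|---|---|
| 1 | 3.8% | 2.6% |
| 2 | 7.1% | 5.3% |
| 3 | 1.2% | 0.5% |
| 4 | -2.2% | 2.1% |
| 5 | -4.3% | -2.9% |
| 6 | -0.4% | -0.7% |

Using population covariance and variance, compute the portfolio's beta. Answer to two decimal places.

1.24

r̄p = 0.8667%,  r̄m = 1.1500%
Cov = Σ(rp − r̄p)(rm − r̄m) / 6 = 8.3767
Var(rm) = Σ(rm − r̄m)² / 6 = 6.7458
β = Cov / Var = 8.3767 / 6.7458 = 1.2418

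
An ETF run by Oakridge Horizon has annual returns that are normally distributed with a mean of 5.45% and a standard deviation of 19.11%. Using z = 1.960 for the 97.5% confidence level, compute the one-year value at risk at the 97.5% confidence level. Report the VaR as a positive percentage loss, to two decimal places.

32.01

VaR (as % loss) = −(μ − z·σ) = −(5.45% − 1.960 × 19.11%) = −(-32.0056%) = 32.0056%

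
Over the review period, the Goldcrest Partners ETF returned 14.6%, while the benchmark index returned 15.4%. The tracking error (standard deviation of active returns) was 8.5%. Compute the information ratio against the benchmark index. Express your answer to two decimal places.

-0.09

IR = (Rp − Rb) / TE = (14.6% − 15.4%) / 8.5% = -0.80% / 8.5% = -0.0941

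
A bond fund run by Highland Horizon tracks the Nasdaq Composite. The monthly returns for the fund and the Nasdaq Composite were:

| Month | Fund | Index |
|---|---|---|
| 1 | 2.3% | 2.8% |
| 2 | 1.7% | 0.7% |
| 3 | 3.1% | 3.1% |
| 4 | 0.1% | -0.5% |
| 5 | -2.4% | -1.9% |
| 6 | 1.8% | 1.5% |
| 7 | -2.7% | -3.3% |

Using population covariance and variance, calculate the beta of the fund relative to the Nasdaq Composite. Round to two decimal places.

0.94

r̄p = 0.5571%,  r̄m = 0.3429%
Cov = Σ(rp − r̄p)(rm − r̄m) / 7 = 4.5747
Var(rm) = Σ(rm − r̄m)² / 7 = 4.8739
β = Cov / Var = 4.5747 / 4.8739 = 0.9386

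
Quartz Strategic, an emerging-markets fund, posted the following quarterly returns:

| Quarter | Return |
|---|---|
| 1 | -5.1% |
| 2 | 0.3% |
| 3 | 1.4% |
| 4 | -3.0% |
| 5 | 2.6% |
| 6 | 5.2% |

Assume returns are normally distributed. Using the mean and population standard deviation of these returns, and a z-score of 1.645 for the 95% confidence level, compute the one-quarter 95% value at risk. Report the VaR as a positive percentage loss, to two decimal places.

r̄ = (-5.1 + 0.3 + 1.4 − 3 + 2.6 + 5.2) / 6 = 1.40 / 6 = 0.2333%
Σ(r − r̄)² = 70.5333; population σ = √(70.5333/6) = 3.4286%
VaR = −(r̄ − z·σ) = −(0.2333 − 1.645 × 3.4286) = −(-5.4067) = 5.4067%

5.41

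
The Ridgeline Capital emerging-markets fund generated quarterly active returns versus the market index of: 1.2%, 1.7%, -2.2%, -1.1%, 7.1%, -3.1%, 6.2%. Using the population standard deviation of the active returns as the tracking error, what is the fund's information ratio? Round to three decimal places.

Mean return r̄ = 9.80 / 7 = 1.4000%
Σ(r − r̄)² = 95.1200; population σ = √(95.1200/7) = 3.6863%
IR = r̄ / tracking error = 1.4000 / 3.6863 = 0.3798

0.380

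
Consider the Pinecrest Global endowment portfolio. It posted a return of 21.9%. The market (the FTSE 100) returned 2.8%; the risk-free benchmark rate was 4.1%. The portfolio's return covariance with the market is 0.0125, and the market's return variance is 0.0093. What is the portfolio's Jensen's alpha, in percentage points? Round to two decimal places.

β = Cov / Var = 0.0125 / 0.0093 = 1.3441
E[R] = Rf + β(Rm − Rf) = 4.1% + 1.3441 × (2.8% − 4.1%) = 2.3527%
α = Rp − E[R] = 21.9% − 2.3527% = 19.5473

19.55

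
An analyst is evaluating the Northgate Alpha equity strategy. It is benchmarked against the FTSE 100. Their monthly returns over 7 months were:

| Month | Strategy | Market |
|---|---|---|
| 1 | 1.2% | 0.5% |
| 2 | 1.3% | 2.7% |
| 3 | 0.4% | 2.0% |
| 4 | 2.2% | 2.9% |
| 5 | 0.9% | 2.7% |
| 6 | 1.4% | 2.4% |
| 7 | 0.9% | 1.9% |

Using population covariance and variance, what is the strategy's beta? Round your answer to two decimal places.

0.22

r̄p = 1.1857%,  r̄m = 2.1571%
Cov = Σ(rp − r̄p)(rm − r̄m) / 7 = 0.1265
Var(rm) = Σ(rm − r̄m)² / 7 = 0.5767
β = Cov / Var = 0.1265 / 0.5767 = 0.2194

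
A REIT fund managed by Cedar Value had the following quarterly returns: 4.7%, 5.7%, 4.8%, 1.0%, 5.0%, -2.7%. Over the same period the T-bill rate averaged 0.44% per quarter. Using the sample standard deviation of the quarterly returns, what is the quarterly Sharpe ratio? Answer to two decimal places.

Mean return r̄ = 18.50 / 6 = 3.0833%
Σ(r − r̄)² = (4.7 − 3.0833)² + (5.7 − 3.0833)² + (4.8 − 3.0833)² + … = 53.8683
sample σ = √(53.8683 / 5) = √10.7737 = 3.2823%
Sharpe = (r̄ − rf) / σ = (3.0833 − 0.44) / 3.2823 = 2.6433 / 3.2823 = 0.8053

0.81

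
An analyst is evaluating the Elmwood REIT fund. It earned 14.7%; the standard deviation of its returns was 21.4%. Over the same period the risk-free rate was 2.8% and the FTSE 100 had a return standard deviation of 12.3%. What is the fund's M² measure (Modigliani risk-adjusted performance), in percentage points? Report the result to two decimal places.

Sharpe = (Rp − Rf) / σp = (14.7% − 2.8%) / 21.4% = 0.5561
M² = Rf + Sharpe × σm = 2.8% + 0.5561 × 12.3% = 9.6400%

9.64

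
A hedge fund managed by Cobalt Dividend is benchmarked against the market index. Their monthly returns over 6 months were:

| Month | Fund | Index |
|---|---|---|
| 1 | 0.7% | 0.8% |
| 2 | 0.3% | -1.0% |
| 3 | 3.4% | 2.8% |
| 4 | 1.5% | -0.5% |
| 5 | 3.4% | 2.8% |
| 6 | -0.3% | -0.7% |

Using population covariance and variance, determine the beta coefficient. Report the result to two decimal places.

0.82

r̄p = 1.5000%,  r̄m = 0.7000%
Cov = Σ(rp − r̄p)(rm − r̄m) / 6 = 2.0767
Var(rm) = Σ(rm − r̄m)² / 6 = 2.5200
β = Cov / Var = 2.0767 / 2.5200 = 0.8241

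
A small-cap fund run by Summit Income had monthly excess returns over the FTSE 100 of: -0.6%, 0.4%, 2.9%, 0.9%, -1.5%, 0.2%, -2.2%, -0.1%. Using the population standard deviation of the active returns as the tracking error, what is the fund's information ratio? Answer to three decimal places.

r̄ = (-0.6 + 0.4 + 2.9 + 0.9 − 1.5 + 0.2 − 2.2 − 0.1) / 8 = 0.0000%
Population std dev = √[16.8800 / 8] = 1.4526%
IR = r̄ / tracking error = 0.0000 / 1.4526 = 0.0000

0.000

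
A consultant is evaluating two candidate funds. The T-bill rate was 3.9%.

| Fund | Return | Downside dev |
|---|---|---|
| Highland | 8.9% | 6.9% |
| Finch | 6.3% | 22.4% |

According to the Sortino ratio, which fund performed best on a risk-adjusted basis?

Highland

Highland: Sortino ratio = (8.9% − 3.9%) / 6.9% = 0.725
Finch: Sortino ratio = (6.3% − 3.9%) / 22.4% = 0.107
Highest: Highland (0.725).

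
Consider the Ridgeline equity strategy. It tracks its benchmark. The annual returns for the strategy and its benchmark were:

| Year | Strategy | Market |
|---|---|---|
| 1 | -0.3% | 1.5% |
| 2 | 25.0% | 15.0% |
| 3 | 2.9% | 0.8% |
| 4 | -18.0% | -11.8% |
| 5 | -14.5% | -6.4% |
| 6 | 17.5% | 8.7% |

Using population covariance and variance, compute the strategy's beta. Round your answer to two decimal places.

1.73

r̄p = 2.1000%,  r̄m = 1.3000%
Cov = Σ(rp − r̄p)(rm − r̄m) / 6 = 136.3233
Var(rm) = Σ(rm − r̄m)² / 6 = 78.9400
β = Cov / Var = 136.3233 / 78.9400 = 1.7269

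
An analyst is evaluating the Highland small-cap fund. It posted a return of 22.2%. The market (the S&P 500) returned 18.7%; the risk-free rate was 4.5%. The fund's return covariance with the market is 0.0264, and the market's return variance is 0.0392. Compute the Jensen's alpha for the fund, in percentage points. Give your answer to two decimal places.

8.14

β = Cov / Var = 0.0264 / 0.0392 = 0.6735
E[R] = Rf + β(Rm − Rf) = 4.5% + 0.6735 × (18.7% − 4.5%) = 14.0637%
α = Rp − E[R] = 22.2% − 14.0637% = 8.1363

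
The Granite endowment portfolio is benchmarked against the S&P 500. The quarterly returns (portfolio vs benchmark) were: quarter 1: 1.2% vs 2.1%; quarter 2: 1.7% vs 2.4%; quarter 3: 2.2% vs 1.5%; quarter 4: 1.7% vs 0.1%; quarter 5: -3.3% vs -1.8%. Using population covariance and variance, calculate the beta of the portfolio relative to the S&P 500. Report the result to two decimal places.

r̄p = 0.7000%,  r̄m = 0.8600%
Cov = Σ(rp − r̄p)(rm − r̄m) / 5 = 2.6000
Var(rm) = Σ(rm − r̄m)² / 5 = 2.3944
β = Cov / Var = 2.6000 / 2.3944 = 1.0859

1.09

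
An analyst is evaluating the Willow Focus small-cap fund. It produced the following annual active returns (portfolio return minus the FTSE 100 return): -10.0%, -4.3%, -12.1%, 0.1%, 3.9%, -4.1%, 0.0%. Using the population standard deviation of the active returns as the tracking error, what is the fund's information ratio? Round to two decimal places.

-0.71

μ = (-10 − 4.3 − 12.1 + 0.1 + 3.9 − 4.1 + 0) / 7 = -3.7857%
Σ(r − μ)² = 196.6086; population σ = √(196.6086/7) = 5.2997%
IR = μ / tracking error = -3.7857 / 5.2997 = -0.7143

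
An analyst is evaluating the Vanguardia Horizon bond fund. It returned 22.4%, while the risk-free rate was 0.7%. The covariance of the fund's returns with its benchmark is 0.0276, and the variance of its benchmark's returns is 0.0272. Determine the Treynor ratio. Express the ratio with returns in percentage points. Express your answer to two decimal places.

21.39

β = Cov / Var = 0.0276 / 0.0272 = 1.0147
Treynor = (Rp − Rf) / β = (22.4% − 0.7%) / 1.0147 = 21.70 / 1.0147 = 21.3856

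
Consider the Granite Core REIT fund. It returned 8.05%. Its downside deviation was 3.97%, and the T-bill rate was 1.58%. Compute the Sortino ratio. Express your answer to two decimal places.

Sortino = (Rp − Rf) / σd = (8.05% − 1.58%) / 3.97% = 6.47% / 3.97% = 1.6297

1.63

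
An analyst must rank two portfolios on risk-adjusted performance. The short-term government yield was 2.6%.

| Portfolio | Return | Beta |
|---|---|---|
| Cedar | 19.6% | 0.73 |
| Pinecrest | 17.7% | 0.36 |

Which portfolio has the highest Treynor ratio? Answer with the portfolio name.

Pinecrest

Cedar: Treynor = (19.6% − 2.6%) / 0.73 = 23.288
Pinecrest: Treynor = (17.7% − 2.6%) / 0.36 = 41.944
Highest: Pinecrest (41.944).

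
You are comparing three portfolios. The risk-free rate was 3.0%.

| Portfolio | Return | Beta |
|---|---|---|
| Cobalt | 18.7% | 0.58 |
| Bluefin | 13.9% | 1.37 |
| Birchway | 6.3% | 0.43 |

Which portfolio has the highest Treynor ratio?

Cobalt: Treynor = (18.7% − 3.0%) / 0.58 = 27.069
Bluefin: Treynor = (13.9% − 3.0%) / 1.37 = 7.956
Birchway: Treynor = (6.3% − 3.0%) / 0.43 = 7.674
Highest: Cobalt (27.069).

Cobalt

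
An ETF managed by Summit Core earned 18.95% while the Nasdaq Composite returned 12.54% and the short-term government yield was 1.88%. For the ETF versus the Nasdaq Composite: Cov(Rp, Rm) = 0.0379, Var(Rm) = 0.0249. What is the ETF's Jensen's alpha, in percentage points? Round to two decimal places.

β = Cov / Var = 0.0379 / 0.0249 = 1.5221
E[R] = Rf + β(Rm − Rf) = 1.88% + 1.5221 × (12.54% − 1.88%) = 18.1056%
α = Rp − E[R] = 18.95% − 18.1056% = 0.8444

0.84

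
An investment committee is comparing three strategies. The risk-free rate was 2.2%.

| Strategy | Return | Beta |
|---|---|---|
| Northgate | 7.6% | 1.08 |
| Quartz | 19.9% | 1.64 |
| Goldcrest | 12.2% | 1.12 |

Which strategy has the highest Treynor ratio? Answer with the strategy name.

Quartz

Northgate: Treynor = (7.6% − 2.2%) / 1.08 = 5.000
Quartz: Treynor = (19.9% − 2.2%) / 1.64 = 10.793
Goldcrest: Treynor = (12.2% − 2.2%) / 1.12 = 8.929
Highest: Quartz (10.793).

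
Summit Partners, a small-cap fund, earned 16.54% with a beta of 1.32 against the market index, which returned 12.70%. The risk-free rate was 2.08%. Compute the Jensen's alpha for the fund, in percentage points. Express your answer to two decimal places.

0.44

CAPM expected return = Rf + β(Rm − Rf) = 2.08% + 1.32 × (12.70% − 2.08%) = 2.08 + 1.32 × 10.62 = 16.0984%
Jensen's α = Rp − E[R] = 16.54% − 16.0984% = 0.4416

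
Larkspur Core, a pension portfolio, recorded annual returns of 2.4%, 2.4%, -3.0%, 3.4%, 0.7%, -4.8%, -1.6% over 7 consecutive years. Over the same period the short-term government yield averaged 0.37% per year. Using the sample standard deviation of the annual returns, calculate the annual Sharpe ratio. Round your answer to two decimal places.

-0.14

μ = (2.4 + 2.4 − 3 + 3.4 + 0.7 − 4.8 − 1.6) / 7 = -0.0714%
Σ(r − μ)² = (2.4 − (-0.0714))² + (2.4 − (-0.0714))² + (-3 − (-0.0714))² + … = 58.1343
σ = √[58.1343 / 6] = 3.1127%
Sharpe = (μ − rf) / σ = (-0.0714 − 0.37) / 3.1127 = -0.4414 / 3.1127 = -0.1418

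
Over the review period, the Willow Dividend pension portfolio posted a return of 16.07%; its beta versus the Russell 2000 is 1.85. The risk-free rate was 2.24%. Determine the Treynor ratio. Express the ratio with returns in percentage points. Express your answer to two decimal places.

Treynor = (Rp − Rf) / β = (16.07% − 2.24%) / 1.85 = 13.83 / 1.85 = 7.4757

7.48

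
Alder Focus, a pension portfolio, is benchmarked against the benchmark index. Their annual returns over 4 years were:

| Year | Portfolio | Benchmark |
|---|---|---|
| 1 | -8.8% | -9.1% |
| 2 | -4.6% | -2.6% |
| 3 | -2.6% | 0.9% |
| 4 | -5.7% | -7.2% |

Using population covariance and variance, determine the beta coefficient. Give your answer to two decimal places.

0.54

r̄p = -5.4250%,  r̄m = -4.5000%
Cov = Σ(rp − r̄p)(rm − r̄m) / 4 = 8.2725
Var(rm) = Σ(rm − r̄m)² / 4 = 15.3050
β = Cov / Var = 8.2725 / 15.3050 = 0.5405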